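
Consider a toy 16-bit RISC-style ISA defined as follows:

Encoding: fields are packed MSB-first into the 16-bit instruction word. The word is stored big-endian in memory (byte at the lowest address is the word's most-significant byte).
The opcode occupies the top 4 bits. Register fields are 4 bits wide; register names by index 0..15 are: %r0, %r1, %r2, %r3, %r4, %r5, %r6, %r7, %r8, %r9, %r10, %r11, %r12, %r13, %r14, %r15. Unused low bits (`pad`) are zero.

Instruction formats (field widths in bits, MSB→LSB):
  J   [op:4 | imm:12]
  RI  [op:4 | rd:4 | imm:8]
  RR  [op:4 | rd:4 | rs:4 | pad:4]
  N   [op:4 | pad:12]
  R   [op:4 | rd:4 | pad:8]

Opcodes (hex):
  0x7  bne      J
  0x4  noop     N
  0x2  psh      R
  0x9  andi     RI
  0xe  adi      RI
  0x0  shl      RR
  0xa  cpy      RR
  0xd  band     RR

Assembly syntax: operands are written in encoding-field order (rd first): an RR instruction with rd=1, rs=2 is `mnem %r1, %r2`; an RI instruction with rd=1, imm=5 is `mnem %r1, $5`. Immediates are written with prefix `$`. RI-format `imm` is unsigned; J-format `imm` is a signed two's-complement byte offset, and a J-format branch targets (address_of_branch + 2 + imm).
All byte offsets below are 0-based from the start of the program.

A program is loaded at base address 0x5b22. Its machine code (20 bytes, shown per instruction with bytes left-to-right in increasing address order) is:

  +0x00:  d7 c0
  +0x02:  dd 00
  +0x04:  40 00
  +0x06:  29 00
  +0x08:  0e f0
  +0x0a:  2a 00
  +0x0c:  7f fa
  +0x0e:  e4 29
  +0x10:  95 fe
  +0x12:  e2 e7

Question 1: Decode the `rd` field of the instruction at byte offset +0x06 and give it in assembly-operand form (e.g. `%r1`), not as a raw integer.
%r9

[06] 29 00 → 0x2900
  op=0x2900>>12=0x2 ⇒ psh (R)
  [11:8] rd=9 = %r9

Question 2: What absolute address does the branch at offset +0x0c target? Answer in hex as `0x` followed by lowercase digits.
+0x0c: 7f fa ⇒ word 0x7ffa (big)
  opcode bits[15:12]=0x7: bne/J
  [11:0] imm=4090 (s12→-6) = $-6
  target = base 0x5b22 + off 0x0c + 2 + imm -6 = 0x5b2a

0x5b2a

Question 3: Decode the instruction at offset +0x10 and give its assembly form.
[10] 95 fe → 0x95fe
  op=0x95fe>>12=0x9 ⇒ andi (RI)
  rd@[11:8]=0x5 ⇒ %r5
  imm@[7:0]=0xfe ⇒ $254

andi %r5, $254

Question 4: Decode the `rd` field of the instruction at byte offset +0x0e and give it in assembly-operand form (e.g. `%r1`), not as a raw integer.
%r4

off 0x0e: read e4 29 as big → 0xe429
  op=0xe429>>12=0xe ⇒ adi (RI)
  [11:8] rd=4 = %r4
  [7:0] imm=41 = $41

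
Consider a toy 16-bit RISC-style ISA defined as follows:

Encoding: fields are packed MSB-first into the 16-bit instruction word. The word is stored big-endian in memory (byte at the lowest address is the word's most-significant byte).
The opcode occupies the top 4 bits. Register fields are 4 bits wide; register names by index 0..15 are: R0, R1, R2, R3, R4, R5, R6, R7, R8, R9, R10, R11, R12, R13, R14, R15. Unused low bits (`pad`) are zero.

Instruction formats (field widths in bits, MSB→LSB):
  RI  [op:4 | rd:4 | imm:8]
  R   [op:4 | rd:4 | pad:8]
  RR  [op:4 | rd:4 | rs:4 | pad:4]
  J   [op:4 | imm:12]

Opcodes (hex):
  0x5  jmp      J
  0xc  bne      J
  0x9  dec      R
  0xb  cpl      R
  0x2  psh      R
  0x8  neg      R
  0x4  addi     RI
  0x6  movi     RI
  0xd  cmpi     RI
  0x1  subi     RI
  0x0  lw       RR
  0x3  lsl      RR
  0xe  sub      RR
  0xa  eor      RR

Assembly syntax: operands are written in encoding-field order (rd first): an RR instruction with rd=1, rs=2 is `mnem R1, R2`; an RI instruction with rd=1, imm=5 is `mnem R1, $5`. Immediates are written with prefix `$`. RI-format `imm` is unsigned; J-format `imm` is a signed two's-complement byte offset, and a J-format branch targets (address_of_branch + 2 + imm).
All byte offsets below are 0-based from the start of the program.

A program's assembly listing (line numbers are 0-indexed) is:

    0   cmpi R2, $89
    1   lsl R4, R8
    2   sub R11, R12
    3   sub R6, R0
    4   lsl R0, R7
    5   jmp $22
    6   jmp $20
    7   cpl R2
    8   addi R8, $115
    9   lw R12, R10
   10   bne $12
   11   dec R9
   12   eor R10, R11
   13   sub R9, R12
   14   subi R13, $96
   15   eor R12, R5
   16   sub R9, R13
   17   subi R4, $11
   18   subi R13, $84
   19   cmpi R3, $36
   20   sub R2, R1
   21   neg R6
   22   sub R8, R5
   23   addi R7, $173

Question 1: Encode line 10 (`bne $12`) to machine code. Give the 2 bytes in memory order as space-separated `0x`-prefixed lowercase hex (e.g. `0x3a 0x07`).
0xc0 0x0c

10. bne fields op=0xc:4|imm=12:12 → word c00ch → c0 0c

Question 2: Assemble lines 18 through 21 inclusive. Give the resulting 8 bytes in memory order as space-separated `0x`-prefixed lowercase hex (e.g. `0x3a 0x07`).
L18: subi op=0x1:4|rd=13:4|imm=84:8 ⇒ 0x1d54 ⇒ big 1d 54
L19: cmpi op=0xd:4|rd=3:4|imm=36:8 ⇒ 0xd324 ⇒ big d3 24
L20: sub op=0xe:4|rd=2:4|rs=1:4|pad=0:4 ⇒ 0xe210 ⇒ big e2 10
L21: neg op=0x8:4|rd=6:4|pad=0:8 ⇒ 0x8600 ⇒ big 86 00

0x1d 0x54 0xd3 0x24 0xe2 0x10 0x86 0x00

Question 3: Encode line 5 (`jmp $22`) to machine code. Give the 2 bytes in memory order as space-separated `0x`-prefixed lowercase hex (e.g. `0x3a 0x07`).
L5: jmp op=0x5:4|imm=22:12 ⇒ 0x5016 ⇒ big 50 16

0x50 0x16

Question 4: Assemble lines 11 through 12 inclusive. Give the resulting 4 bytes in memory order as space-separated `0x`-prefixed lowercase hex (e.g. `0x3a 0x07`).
11. dec fields op=0x9:4|rd=9:4|pad=0:8 → word 9900h → 99 00
12. eor fields op=0xa:4|rd=10:4|rs=11:4|pad=0:4 → word aab0h → aa b0

0x99 0x00 0xaa 0xb0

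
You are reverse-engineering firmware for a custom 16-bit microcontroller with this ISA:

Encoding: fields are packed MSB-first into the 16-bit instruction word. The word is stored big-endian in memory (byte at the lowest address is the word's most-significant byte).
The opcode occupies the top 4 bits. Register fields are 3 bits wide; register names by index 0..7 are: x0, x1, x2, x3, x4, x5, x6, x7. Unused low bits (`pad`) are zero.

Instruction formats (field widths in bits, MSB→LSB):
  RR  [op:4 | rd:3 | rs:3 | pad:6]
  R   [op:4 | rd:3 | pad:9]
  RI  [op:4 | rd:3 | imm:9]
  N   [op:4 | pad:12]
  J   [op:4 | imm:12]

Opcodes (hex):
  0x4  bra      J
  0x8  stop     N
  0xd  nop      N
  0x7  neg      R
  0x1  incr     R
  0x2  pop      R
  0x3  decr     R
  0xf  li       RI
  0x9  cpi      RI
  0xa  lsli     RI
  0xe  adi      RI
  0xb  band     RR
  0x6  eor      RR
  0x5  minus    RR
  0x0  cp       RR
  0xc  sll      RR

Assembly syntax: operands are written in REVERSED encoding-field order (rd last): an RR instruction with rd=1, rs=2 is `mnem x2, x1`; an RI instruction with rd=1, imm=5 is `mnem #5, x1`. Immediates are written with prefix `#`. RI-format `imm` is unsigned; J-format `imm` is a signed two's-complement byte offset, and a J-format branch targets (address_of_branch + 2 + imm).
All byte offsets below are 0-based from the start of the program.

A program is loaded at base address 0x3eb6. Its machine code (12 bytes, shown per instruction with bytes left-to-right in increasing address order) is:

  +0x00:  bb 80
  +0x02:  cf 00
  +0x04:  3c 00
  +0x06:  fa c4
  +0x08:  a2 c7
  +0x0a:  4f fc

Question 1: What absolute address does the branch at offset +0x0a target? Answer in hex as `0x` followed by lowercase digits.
[0a] 4f fc → 0x4ffc
  opcode bits[15:12]=0x4: bra/J
  [11:0] imm=4092 (s12→-4) = #-4
  target = base 0x3eb6 + off 0x0a + 2 + imm -4 = 0x3ebe

0x3ebe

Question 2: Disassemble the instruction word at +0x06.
li #196, x5

[06] fa c4 → 0xfac4
  opcode bits[15:12]=0xf: li/RI
  [11:9] rd=5 = x5
  [8:0] imm=196 = #196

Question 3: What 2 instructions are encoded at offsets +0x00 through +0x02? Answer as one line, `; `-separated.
band x6, x5; sll x4, x7

@+00  big-endian(bb 80) = 0xbb80
  opcode bits[15:12]=0xb: band/RR
  rd@[11:9]=0x5 ⇒ x5
  rs@[8:6]=0x6 ⇒ x6
@+02  big-endian(cf 00) = 0xcf00
  opcode bits[15:12]=0xc: sll/RR
  rd@[11:9]=0x7 ⇒ x7
  rs@[8:6]=0x4 ⇒ x4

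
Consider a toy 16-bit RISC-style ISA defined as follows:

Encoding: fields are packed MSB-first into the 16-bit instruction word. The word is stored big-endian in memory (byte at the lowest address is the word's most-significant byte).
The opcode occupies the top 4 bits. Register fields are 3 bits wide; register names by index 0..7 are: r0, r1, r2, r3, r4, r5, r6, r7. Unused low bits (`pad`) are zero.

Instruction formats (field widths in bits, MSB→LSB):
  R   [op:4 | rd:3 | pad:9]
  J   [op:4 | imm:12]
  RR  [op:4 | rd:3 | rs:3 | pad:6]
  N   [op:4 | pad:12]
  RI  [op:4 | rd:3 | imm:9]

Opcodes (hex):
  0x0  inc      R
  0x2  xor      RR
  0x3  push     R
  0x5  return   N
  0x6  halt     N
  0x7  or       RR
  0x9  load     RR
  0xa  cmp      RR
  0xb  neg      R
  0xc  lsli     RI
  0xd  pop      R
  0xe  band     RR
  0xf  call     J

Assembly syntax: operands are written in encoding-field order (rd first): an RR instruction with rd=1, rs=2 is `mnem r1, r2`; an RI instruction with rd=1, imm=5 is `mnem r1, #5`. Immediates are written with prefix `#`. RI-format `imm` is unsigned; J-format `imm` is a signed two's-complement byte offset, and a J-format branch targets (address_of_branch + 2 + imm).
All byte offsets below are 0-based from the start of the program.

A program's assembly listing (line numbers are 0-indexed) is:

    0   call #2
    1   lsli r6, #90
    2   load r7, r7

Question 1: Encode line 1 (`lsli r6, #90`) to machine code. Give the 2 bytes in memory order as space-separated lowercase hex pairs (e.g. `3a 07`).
cc 5a

1. lsli fields op=0xc:4|rd=6:3|imm=90:9 → word cc5ah → cc 5a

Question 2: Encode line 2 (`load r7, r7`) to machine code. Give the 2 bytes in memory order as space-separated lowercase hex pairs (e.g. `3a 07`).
9f c0

L2: load op=0x9:4|rd=7:3|rs=7:3|pad=0:6 ⇒ 0x9fc0 ⇒ big 9f c0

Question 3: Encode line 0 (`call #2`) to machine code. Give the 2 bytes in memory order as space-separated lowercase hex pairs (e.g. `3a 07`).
f0 02

0. call fields op=0xf:4|imm=2:12 → word f002h → f0 02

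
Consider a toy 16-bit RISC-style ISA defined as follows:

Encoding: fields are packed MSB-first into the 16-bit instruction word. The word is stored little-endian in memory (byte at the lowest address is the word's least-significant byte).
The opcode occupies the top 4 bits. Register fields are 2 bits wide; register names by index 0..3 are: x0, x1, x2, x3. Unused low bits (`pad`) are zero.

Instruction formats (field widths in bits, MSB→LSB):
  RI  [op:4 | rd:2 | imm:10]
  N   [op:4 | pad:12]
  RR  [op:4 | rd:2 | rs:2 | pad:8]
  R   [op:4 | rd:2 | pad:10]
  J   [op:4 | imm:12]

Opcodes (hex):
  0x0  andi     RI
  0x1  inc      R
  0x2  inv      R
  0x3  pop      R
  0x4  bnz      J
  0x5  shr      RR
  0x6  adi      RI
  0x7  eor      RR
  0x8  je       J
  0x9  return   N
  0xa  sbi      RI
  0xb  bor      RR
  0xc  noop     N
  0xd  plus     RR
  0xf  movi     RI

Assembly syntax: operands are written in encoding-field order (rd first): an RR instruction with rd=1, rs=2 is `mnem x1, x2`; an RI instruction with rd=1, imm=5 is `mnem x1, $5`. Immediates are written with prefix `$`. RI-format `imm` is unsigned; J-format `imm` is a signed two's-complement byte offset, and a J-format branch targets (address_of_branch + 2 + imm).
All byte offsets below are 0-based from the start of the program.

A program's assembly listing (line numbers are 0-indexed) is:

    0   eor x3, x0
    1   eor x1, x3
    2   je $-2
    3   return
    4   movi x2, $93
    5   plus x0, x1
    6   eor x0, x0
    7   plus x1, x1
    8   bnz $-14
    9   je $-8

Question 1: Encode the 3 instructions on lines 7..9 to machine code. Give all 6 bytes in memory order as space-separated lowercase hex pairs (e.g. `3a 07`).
00 d5 f2 4f f8 8f

line 7 (plus): pack op=0xd:4|rd=1:2|rs=1:2|pad=0:8 = 0xd500; little→ 00 d5
line 8 (bnz): pack op=0x4:4|imm=-14:12 = 0x4ff2; little→ f2 4f
line 9 (je): pack op=0x8:4|imm=-8:12 = 0x8ff8; little→ f8 8f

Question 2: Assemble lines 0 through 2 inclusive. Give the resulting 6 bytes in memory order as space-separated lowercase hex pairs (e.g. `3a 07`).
00 7c 00 77 fe 8f

line 0 (eor): pack op=0x7:4|rd=3:2|rs=0:2|pad=0:8 = 0x7c00; little→ 00 7c
line 1 (eor): pack op=0x7:4|rd=1:2|rs=3:2|pad=0:8 = 0x7700; little→ 00 77
line 2 (je): pack op=0x8:4|imm=-2:12 = 0x8ffe; little→ fe 8f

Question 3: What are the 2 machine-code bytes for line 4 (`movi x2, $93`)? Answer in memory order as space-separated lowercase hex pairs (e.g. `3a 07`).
5d f8

L4: movi op=0xf:4|rd=2:2|imm=93:10 ⇒ 0xf85d ⇒ little 5d f8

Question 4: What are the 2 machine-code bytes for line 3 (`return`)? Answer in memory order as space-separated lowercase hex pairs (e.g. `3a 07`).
3. return fields op=0x9:4|pad=0:12 → word 9000h → 00 90

00 90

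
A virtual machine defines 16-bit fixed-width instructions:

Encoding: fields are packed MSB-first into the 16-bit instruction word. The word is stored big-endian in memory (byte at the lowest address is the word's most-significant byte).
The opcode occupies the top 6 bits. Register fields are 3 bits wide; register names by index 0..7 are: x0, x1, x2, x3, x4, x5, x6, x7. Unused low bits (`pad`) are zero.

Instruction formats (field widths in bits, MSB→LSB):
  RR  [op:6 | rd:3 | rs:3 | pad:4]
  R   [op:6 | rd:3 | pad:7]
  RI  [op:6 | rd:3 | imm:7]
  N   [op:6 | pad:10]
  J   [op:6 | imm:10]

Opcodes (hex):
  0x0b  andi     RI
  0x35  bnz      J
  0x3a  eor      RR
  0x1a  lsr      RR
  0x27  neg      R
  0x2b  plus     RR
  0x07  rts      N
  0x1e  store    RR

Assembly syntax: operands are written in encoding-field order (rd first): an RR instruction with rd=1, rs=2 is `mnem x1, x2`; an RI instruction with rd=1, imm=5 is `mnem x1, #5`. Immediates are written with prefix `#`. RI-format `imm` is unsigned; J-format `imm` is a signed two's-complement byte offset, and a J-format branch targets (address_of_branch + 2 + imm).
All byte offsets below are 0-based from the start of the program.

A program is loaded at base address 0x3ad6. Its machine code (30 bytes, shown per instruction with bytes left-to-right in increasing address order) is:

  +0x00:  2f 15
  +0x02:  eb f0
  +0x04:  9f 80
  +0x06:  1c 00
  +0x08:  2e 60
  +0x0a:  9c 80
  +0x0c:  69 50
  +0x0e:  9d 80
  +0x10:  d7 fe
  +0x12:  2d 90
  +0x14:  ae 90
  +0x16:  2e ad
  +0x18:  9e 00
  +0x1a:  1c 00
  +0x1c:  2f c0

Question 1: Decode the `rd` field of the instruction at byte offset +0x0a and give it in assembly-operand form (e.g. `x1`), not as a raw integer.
off 0x0a: read 9c 80 as big → 0x9c80
  op=0x9c80>>10=0x27 ⇒ neg (R)
  rd@[9:7]=0x1 ⇒ x1

x1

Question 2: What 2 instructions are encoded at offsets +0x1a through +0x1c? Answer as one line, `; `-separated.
rts; andi x7, #64

[1a] 1c 00 → 0x1c00
  opcode bits[15:10]=0x7: rts/N
[1c] 2f c0 → 0x2fc0
  opcode bits[15:10]=0xb: andi/RI
  [9:7] rd=7 = x7
  [6:0] imm=64 = #64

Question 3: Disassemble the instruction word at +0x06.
rts

+0x06: 1c 00 ⇒ word 0x1c00 (big)
  opcode bits[15:10]=0x7: rts/N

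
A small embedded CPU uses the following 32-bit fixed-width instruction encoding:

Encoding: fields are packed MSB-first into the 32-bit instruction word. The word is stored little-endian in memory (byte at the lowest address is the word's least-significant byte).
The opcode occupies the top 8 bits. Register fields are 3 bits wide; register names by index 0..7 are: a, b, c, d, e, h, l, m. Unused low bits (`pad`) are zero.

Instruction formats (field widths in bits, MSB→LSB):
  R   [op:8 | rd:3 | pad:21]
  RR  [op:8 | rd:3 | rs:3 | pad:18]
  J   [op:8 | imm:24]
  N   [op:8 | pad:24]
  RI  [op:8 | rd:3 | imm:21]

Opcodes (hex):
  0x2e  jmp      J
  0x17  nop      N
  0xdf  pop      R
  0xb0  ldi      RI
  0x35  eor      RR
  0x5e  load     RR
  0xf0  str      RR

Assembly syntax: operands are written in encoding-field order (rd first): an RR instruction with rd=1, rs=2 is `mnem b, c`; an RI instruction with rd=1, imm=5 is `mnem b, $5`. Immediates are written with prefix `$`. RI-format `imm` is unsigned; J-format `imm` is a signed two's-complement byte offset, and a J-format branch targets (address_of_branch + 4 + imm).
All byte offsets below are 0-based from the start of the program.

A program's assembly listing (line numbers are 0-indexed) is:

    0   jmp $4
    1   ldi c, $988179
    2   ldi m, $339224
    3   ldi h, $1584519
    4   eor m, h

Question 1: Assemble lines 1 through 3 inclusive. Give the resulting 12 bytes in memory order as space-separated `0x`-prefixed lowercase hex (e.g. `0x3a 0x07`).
0x13 0x14 0x4f 0xb0 0x18 0x2d 0xe5 0xb0 0x87 0x2d 0xb8 0xb0

line 1 (ldi): pack op=0xb0:8|rd=2:3|imm=988179:21 = 0xb04f1413; little→ 13 14 4f b0
line 2 (ldi): pack op=0xb0:8|rd=7:3|imm=339224:21 = 0xb0e52d18; little→ 18 2d e5 b0
line 3 (ldi): pack op=0xb0:8|rd=5:3|imm=1584519:21 = 0xb0b82d87; little→ 87 2d b8 b0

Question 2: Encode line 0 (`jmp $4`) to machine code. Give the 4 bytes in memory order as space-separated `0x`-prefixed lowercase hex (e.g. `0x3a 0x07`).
line 0 (jmp): pack op=0x2e:8|imm=4:24 = 0x2e000004; little→ 04 00 00 2e

0x04 0x00 0x00 0x2e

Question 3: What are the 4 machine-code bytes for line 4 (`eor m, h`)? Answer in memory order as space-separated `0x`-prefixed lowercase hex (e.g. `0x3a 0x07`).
4. eor fields op=0x35:8|rd=7:3|rs=5:3|pad=0:18 → word 35f40000h → 00 00 f4 35

0x00 0x00 0xf4 0x35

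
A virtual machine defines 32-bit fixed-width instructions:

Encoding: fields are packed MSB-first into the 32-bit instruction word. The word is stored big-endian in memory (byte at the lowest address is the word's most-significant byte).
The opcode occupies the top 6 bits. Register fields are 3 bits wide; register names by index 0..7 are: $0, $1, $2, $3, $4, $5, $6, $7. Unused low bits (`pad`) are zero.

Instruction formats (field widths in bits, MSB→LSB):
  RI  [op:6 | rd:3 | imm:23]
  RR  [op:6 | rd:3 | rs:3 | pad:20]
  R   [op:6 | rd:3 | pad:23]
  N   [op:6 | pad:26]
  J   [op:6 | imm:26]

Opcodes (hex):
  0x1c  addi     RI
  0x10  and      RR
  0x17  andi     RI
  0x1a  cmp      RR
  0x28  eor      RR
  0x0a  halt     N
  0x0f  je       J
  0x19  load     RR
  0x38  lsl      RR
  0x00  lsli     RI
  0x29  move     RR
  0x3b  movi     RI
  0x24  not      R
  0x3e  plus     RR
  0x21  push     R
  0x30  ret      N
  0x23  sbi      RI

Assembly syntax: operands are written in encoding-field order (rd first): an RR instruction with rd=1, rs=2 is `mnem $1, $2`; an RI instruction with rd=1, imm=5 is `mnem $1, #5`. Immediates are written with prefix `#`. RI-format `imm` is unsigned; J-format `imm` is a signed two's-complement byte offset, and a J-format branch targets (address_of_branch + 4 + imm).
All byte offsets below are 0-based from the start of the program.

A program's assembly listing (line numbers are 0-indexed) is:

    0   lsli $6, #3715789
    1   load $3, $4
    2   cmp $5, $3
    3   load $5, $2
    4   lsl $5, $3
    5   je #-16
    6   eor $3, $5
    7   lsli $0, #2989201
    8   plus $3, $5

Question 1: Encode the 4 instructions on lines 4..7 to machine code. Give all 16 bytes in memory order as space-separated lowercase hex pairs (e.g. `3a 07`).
e2 b0 00 00 3f ff ff f0 a1 d0 00 00 00 2d 9c 91

line 4 (lsl): pack op=0x38:6|rd=5:3|rs=3:3|pad=0:20 = 0xe2b00000; big→ e2 b0 00 00
line 5 (je): pack op=0xf:6|imm=-16:26 = 0x3ffffff0; big→ 3f ff ff f0
line 6 (eor): pack op=0x28:6|rd=3:3|rs=5:3|pad=0:20 = 0xa1d00000; big→ a1 d0 00 00
line 7 (lsli): pack op=0x0:6|rd=0:3|imm=2989201:23 = 0x002d9c91; big→ 00 2d 9c 91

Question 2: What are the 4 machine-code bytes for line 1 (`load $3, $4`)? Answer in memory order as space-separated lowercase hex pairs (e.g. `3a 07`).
65 c0 00 00

line 1 (load): pack op=0x19:6|rd=3:3|rs=4:3|pad=0:20 = 0x65c00000; big→ 65 c0 00 00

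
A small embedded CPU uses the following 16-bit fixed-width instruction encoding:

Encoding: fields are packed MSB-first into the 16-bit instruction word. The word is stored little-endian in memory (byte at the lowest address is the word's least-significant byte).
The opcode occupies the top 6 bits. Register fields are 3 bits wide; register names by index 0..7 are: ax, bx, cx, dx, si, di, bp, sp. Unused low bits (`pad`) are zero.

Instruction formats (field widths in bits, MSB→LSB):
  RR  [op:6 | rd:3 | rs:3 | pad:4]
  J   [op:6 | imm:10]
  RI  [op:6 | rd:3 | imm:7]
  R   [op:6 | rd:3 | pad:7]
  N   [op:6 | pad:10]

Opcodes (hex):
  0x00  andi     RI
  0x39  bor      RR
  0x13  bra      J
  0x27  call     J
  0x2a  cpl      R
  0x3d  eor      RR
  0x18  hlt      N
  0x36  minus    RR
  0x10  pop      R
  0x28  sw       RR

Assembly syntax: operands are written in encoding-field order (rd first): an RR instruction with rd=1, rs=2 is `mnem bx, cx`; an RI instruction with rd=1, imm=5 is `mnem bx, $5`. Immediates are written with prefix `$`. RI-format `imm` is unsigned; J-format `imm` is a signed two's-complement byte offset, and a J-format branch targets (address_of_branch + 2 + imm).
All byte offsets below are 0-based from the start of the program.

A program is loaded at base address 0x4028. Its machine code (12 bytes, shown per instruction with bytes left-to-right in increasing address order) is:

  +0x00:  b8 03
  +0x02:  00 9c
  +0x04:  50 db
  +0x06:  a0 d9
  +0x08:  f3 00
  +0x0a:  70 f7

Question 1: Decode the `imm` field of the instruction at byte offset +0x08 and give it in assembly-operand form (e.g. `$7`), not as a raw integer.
[08] f3 00 → 0x00f3
  top 6b → 0x0 → andi [RI]
  rd@[9:7]=0x1 ⇒ bx
  imm@[6:0]=0x73 ⇒ $115

$115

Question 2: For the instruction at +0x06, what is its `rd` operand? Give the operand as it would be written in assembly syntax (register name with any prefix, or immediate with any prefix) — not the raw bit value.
[06] a0 d9 → 0xd9a0
  opcode bits[15:10]=0x36: minus/RR
  [9:7] rd=3 = dx
  [6:4] rs=2 = cx

dx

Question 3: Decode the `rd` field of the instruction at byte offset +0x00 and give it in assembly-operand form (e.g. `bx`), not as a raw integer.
sp

+0x00: b8 03 ⇒ word 0x03b8 (little)
  op=0x03b8>>10=0x0 ⇒ andi (RI)
  rd: (w>>7)&0x7=0x7 → sp
  imm: (w>>0)&0x7f=0x38 → $56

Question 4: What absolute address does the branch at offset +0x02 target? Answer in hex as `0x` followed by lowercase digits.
0x402c

off 0x02: read 00 9c as little → 0x9c00
  op=0x9c00>>10=0x27 ⇒ call (J)
  [9:0] imm=0 = $0
  target = base 0x4028 + off 0x02 + 2 + imm 0 = 0x402c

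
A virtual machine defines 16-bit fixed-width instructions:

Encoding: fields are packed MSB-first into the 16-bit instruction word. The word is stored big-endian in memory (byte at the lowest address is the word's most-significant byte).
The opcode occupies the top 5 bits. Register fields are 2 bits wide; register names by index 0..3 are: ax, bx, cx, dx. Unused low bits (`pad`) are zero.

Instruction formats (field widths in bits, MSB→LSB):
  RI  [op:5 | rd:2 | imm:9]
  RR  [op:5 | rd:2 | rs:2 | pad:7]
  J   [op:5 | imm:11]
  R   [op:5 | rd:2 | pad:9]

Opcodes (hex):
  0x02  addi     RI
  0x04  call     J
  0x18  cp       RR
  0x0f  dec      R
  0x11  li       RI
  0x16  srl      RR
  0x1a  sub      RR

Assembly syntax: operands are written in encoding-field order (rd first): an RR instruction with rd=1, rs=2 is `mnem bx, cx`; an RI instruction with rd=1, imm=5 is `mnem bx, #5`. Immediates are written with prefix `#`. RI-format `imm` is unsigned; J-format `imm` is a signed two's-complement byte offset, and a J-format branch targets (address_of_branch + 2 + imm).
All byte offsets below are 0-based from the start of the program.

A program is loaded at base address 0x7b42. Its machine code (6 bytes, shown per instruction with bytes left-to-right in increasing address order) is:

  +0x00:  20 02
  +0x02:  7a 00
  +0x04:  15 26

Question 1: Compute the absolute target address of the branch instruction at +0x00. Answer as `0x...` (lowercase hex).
0x7b46

@+00  big-endian(20 02) = 0x2002
  top 5b → 0x4 → call [J]
  [10:0] imm=2 = #2
  target = base 0x7b42 + off 0x00 + 2 + imm 2 = 0x7b46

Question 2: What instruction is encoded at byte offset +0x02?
dec bx

off 0x02: read 7a 00 as big → 0x7a00
  top 5b → 0xf → dec [R]
  rd@[10:9]=0x1 ⇒ bx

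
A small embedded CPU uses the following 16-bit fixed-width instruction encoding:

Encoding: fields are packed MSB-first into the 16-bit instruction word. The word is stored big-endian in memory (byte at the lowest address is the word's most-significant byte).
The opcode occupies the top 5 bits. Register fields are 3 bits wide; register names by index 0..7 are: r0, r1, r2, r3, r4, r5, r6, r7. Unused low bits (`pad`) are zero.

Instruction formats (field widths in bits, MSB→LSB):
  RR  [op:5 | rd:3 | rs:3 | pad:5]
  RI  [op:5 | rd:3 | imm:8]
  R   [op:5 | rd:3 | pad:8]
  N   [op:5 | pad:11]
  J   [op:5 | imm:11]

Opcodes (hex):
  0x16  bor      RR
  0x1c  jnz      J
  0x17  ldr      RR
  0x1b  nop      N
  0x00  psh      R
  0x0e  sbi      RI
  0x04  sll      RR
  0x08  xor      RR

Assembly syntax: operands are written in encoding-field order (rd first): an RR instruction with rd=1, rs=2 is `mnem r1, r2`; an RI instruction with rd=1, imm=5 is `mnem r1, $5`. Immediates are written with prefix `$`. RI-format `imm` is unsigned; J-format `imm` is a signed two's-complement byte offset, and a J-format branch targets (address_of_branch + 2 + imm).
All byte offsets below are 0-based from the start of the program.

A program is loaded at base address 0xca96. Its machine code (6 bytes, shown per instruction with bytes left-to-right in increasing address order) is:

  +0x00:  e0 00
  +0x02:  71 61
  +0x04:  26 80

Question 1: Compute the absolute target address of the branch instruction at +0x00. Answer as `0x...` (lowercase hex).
0xca98

+0x00: e0 00 ⇒ word 0xe000 (big)
  top 5b → 0x1c → jnz [J]
  imm@[10:0]=0x0 ⇒ $0
  target = base 0xca96 + off 0x00 + 2 + imm 0 = 0xca98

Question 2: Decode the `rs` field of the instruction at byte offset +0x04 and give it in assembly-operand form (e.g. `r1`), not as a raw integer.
r4

+0x04: 26 80 ⇒ word 0x2680 (big)
  op=0x2680>>11=0x4 ⇒ sll (RR)
  rd@[10:8]=0x6 ⇒ r6
  rs@[7:5]=0x4 ⇒ r4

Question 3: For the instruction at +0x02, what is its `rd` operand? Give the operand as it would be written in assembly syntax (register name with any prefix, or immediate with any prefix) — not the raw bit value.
r1

+0x02: 71 61 ⇒ word 0x7161 (big)
  opcode bits[15:11]=0xe: sbi/RI
  rd: (w>>8)&0x7=0x1 → r1
  imm: (w>>0)&0xff=0x61 → $97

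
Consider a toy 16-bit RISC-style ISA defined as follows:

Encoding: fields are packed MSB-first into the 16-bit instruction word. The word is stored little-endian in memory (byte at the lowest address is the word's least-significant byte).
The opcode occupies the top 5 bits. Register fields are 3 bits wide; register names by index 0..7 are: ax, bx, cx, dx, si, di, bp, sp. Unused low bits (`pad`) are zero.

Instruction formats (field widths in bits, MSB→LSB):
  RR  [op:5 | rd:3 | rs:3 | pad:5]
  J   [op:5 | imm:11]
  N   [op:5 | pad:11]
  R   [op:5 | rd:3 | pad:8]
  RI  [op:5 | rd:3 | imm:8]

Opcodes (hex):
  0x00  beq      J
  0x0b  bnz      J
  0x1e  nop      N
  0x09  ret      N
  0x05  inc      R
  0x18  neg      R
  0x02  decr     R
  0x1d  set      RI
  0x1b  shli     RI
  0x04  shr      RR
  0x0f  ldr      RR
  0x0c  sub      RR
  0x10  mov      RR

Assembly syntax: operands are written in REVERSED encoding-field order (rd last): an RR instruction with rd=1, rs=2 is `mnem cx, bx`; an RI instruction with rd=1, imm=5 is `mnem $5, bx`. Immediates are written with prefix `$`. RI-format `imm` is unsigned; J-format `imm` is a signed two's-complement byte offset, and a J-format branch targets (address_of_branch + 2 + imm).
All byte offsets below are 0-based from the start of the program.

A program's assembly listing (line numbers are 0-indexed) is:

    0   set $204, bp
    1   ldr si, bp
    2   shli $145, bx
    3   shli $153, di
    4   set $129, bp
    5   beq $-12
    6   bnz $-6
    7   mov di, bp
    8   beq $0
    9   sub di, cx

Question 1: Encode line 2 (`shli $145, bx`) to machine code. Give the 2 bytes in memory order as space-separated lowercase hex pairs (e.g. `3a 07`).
2. shli fields op=0x1b:5|rd=1:3|imm=145:8 → word d991h → 91 d9

91 d9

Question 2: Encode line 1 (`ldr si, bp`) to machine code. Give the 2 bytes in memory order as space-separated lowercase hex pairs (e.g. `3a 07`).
line 1 (ldr): pack op=0xf:5|rd=6:3|rs=4:3|pad=0:5 = 0x7e80; little→ 80 7e

80 7e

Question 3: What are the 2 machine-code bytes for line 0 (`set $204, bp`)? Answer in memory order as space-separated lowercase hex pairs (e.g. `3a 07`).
cc ee

L0: set op=0x1d:5|rd=6:3|imm=204:8 ⇒ 0xeecc ⇒ little cc ee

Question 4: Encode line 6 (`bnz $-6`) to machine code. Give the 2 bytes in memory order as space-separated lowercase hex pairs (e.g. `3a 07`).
fa 5f

L6: bnz op=0xb:5|imm=-6:11 ⇒ 0x5ffa ⇒ little fa 5f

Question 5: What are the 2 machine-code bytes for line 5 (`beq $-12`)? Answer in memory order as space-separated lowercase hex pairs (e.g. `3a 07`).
f4 07

5. beq fields op=0x0:5|imm=-12:11 → word 07f4h → f4 07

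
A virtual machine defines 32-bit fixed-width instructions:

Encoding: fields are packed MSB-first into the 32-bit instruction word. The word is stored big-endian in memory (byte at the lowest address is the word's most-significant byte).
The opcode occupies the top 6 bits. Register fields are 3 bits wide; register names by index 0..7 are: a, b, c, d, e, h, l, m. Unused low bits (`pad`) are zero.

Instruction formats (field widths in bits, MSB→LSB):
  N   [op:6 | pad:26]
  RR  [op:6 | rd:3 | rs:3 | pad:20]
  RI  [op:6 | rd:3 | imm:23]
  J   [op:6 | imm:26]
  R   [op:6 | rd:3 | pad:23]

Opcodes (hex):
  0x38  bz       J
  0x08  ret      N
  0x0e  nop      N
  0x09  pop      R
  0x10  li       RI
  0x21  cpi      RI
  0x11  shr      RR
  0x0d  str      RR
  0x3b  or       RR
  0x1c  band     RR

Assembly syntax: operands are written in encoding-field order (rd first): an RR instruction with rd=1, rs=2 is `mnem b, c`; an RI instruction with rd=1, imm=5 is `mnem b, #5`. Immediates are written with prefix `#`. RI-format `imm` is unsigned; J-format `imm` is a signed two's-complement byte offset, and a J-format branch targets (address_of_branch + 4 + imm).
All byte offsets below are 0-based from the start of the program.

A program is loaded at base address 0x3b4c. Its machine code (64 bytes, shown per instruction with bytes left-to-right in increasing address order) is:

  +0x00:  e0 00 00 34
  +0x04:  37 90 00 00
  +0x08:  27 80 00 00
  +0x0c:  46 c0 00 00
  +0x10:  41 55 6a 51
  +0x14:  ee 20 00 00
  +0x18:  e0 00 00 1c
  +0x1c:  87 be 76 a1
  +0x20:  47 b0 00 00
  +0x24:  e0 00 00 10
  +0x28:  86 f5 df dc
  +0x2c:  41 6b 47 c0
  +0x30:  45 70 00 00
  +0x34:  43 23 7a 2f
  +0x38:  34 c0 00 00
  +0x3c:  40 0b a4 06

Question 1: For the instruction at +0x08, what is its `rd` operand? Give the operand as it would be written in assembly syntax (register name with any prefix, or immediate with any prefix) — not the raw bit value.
+0x08: 27 80 00 00 ⇒ word 0x27800000 (big)
  top 6b → 0x9 → pop [R]
  rd: (w>>23)&0x7=0x7 → m

m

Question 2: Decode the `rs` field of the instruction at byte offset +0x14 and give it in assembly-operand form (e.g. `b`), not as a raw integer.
c

[14] ee 20 00 00 → 0xee200000
  op=0xee200000>>26=0x3b ⇒ or (RR)
  [25:23] rd=4 = e
  [22:20] rs=2 = c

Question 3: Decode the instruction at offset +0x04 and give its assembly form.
str m, b

+0x04: 37 90 00 00 ⇒ word 0x37900000 (big)
  op=0x37900000>>26=0xd ⇒ str (RR)
  rd: (w>>23)&0x7=0x7 → m
  rs: (w>>20)&0x7=0x1 → b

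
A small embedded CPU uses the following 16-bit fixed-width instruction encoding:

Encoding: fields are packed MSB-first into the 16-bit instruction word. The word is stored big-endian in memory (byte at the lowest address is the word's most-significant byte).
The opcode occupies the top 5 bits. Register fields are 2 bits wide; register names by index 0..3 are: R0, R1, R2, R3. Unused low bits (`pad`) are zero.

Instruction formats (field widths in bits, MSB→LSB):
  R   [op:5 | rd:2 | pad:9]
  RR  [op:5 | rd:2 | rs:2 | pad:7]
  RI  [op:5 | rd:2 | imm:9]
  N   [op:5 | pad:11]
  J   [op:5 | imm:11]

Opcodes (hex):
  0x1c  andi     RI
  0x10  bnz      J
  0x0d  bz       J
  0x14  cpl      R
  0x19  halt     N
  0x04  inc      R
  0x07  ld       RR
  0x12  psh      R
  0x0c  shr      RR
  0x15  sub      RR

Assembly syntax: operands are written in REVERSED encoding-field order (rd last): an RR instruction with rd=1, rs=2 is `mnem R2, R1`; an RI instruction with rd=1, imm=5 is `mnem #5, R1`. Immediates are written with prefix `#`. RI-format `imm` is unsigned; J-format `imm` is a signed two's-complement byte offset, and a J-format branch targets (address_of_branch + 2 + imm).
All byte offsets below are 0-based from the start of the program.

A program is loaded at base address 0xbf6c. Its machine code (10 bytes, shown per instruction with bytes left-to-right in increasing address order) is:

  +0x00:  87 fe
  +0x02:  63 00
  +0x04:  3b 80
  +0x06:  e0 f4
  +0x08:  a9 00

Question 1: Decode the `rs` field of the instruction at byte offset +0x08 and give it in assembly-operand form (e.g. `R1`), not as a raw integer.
off 0x08: read a9 00 as big → 0xa900
  opcode bits[15:11]=0x15: sub/RR
  [10:9] rd=0 = R0
  [8:7] rs=2 = R2

R2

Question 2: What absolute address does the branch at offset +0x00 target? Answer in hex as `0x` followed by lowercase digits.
off 0x00: read 87 fe as big → 0x87fe
  op=0x87fe>>11=0x10 ⇒ bnz (J)
  [10:0] imm=2046 (s11→-2) = #-2
  target = base 0xbf6c + off 0x00 + 2 + imm -2 = 0xbf6c

0xbf6c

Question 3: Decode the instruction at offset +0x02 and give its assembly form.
off 0x02: read 63 00 as big → 0x6300
  top 5b → 0xc → shr [RR]
  [10:9] rd=1 = R1
  [8:7] rs=2 = R2

shr R2, R1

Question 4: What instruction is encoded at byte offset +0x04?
[04] 3b 80 → 0x3b80
  op=0x3b80>>11=0x7 ⇒ ld (RR)
  rd: (w>>9)&0x3=0x1 → R1
  rs: (w>>7)&0x3=0x3 → R3

ld R3, R1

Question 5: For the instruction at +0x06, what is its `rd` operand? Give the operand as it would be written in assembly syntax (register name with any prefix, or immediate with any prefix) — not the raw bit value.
[06] e0 f4 → 0xe0f4
  op=0xe0f4>>11=0x1c ⇒ andi (RI)
  rd: (w>>9)&0x3=0x0 → R0
  imm: (w>>0)&0x1ff=0xf4 → #244

R0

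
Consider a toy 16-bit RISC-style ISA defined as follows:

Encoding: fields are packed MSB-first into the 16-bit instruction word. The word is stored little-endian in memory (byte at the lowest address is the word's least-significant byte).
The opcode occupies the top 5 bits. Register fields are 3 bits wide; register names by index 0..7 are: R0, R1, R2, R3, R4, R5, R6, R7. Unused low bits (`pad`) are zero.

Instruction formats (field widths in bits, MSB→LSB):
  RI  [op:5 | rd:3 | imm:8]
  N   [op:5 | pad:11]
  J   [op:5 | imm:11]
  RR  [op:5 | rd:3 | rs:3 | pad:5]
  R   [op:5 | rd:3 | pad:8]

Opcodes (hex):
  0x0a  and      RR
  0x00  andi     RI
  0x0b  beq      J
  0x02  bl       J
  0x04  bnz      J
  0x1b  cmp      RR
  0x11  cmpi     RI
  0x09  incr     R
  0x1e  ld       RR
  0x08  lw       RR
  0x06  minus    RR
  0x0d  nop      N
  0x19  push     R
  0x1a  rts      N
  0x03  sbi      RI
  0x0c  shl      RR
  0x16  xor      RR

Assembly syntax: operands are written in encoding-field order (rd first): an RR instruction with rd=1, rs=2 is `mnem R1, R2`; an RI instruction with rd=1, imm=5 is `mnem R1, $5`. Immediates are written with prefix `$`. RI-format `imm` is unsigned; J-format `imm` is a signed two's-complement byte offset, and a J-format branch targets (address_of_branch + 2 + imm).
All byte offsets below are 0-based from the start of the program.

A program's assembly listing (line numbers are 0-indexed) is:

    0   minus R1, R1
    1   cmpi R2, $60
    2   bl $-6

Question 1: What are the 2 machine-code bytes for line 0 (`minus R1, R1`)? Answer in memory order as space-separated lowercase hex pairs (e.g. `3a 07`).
line 0 (minus): pack op=0x6:5|rd=1:3|rs=1:3|pad=0:5 = 0x3120; little→ 20 31

20 31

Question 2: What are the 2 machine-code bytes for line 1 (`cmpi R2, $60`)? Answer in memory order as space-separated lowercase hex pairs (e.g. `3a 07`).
L1: cmpi op=0x11:5|rd=2:3|imm=60:8 ⇒ 0x8a3c ⇒ little 3c 8a

3c 8a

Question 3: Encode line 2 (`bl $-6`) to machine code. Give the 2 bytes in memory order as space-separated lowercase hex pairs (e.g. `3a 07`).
L2: bl op=0x2:5|imm=-6:11 ⇒ 0x17fa ⇒ little fa 17

fa 17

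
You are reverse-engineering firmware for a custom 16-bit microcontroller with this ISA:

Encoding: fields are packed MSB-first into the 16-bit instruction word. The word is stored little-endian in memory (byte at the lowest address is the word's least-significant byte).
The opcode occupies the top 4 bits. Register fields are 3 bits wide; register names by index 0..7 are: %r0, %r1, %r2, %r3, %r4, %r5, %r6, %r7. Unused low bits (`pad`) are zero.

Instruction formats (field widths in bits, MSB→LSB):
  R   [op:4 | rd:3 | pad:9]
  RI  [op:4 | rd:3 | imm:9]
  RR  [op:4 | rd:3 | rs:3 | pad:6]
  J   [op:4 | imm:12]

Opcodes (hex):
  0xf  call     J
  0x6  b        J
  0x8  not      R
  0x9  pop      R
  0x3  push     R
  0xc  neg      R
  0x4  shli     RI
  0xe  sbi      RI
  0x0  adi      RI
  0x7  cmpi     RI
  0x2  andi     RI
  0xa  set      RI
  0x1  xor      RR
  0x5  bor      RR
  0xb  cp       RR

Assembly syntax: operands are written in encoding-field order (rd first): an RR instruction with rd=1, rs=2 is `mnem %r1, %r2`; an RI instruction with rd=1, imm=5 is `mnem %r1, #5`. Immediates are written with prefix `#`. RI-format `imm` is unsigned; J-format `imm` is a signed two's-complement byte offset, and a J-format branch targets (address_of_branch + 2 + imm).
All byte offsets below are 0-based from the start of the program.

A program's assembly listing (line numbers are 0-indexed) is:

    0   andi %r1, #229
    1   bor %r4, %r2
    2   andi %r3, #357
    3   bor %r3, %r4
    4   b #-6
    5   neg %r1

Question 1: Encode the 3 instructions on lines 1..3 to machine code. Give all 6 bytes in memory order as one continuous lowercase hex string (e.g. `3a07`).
line 1 (bor): pack op=0x5:4|rd=4:3|rs=2:3|pad=0:6 = 0x5880; little→ 80 58
line 2 (andi): pack op=0x2:4|rd=3:3|imm=357:9 = 0x2765; little→ 65 27
line 3 (bor): pack op=0x5:4|rd=3:3|rs=4:3|pad=0:6 = 0x5700; little→ 00 57

805865270057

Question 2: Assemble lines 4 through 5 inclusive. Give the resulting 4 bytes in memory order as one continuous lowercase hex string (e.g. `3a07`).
fa6f00c2

4. b fields op=0x6:4|imm=-6:12 → word 6ffah → fa 6f
5. neg fields op=0xc:4|rd=1:3|pad=0:9 → word c200h → 00 c2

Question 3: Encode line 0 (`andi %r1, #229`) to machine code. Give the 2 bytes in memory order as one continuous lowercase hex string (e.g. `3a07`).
e522

0. andi fields op=0x2:4|rd=1:3|imm=229:9 → word 22e5h → e5 22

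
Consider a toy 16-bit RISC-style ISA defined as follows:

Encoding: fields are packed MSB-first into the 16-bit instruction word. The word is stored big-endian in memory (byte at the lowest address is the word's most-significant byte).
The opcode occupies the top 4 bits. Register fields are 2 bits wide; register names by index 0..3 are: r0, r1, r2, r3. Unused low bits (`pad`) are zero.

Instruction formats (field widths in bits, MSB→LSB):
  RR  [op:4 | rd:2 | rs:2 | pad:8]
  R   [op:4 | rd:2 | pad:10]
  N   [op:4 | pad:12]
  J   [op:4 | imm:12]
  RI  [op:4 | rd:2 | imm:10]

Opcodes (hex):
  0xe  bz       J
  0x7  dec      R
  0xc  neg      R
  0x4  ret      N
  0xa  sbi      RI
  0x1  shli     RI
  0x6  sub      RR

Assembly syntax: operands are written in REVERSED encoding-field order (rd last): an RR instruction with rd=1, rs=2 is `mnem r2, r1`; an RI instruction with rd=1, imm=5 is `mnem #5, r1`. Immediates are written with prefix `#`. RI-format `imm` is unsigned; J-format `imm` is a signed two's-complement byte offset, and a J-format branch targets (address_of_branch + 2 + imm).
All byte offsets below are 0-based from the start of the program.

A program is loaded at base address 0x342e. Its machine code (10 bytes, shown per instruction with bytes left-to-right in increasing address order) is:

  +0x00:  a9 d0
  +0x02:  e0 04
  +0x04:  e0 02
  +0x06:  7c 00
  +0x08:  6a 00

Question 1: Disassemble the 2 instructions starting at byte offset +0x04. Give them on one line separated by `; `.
+0x04: e0 02 ⇒ word 0xe002 (big)
  opcode bits[15:12]=0xe: bz/J
  imm@[11:0]=0x2 ⇒ #2
+0x06: 7c 00 ⇒ word 0x7c00 (big)
  opcode bits[15:12]=0x7: dec/R
  rd@[11:10]=0x3 ⇒ r3

bz #2; dec r3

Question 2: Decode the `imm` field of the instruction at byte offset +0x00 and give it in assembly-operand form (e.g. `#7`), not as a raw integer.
[00] a9 d0 → 0xa9d0
  op=0xa9d0>>12=0xa ⇒ sbi (RI)
  rd@[11:10]=0x2 ⇒ r2
  imm@[9:0]=0x1d0 ⇒ #464

#464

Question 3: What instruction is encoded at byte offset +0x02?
off 0x02: read e0 04 as big → 0xe004
  op=0xe004>>12=0xe ⇒ bz (J)
  imm: (w>>0)&0xfff=0x4 → #4

bz #4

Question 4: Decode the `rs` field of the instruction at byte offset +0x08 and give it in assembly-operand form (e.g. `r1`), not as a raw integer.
+0x08: 6a 00 ⇒ word 0x6a00 (big)
  top 4b → 0x6 → sub [RR]
  rd@[11:10]=0x2 ⇒ r2
  rs@[9:8]=0x2 ⇒ r2

r2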